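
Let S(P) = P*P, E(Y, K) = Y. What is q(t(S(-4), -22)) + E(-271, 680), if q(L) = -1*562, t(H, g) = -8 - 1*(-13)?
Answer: -833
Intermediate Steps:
S(P) = P²
t(H, g) = 5 (t(H, g) = -8 + 13 = 5)
q(L) = -562
q(t(S(-4), -22)) + E(-271, 680) = -562 - 271 = -833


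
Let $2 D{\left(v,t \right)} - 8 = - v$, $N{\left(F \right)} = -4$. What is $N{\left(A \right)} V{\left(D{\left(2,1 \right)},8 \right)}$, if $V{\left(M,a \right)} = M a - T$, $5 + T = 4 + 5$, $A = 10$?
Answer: $-80$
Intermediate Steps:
$T = 4$ ($T = -5 + \left(4 + 5\right) = -5 + 9 = 4$)
$D{\left(v,t \right)} = 4 - \frac{v}{2}$ ($D{\left(v,t \right)} = 4 + \frac{\left(-1\right) v}{2} = 4 - \frac{v}{2}$)
$V{\left(M,a \right)} = -4 + M a$ ($V{\left(M,a \right)} = M a - 4 = -4 + M a$)
$N{\left(A \right)} V{\left(D{\left(2,1 \right)},8 \right)} = - 4 \left(-4 + \left(4 - 1\right) 8\right) = - 4 \left(-4 + 3 \cdot 8\right) = - 4 \left(-4 + 24\right) = \left(-4\right) 20 = -80$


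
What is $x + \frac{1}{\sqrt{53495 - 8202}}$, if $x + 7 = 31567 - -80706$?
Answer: $112266 + \frac{\sqrt{45293}}{45293} \approx 1.1227 \cdot 10^{5}$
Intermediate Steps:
$x = 112266$ ($x = -7 + \left(31567 - -80706\right) = -7 + \left(31567 + 80706\right) = -7 + 112273 = 112266$)
$x + \frac{1}{\sqrt{53495 - 8202}} = 112266 + \frac{1}{\sqrt{53495 - 8202}} = 112266 + \frac{1}{\sqrt{45293}} = 112266 + \frac{\sqrt{45293}}{45293}$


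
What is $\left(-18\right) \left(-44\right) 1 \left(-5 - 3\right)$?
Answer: $-6336$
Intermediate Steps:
$\left(-18\right) \left(-44\right) 1 \left(-5 - 3\right) = 792 \cdot 1 \left(-8\right) = 792 \left(-8\right) = -6336$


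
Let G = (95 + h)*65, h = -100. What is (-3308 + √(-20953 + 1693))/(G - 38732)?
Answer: 3308/39057 - 2*I*√535/13019 ≈ 0.084697 - 0.0035533*I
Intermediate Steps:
G = -325 (G = (95 - 100)*65 = -5*65 = -325)
(-3308 + √(-20953 + 1693))/(G - 38732) = (-3308 + √(-20953 + 1693))/(-325 - 38732) = (-3308 + √(-19260))/(-39057) = (-3308 + 6*I*√535)*(-1/39057) = 3308/39057 - 2*I*√535/13019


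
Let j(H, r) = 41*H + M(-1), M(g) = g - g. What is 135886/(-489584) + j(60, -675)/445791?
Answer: -9895396531/36375356824 ≈ -0.27204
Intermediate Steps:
M(g) = 0
j(H, r) = 41*H (j(H, r) = 41*H + 0 = 41*H)
135886/(-489584) + j(60, -675)/445791 = 135886/(-489584) + (41*60)/445791 = 135886*(-1/489584) + 2460*(1/445791) = -67943/244792 + 820/148597 = -9895396531/36375356824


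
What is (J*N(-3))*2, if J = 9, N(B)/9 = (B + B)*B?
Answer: 2916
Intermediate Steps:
N(B) = 18*B² (N(B) = 9*((B + B)*B) = 9*((2*B)*B) = 9*(2*B²) = 18*B²)
(J*N(-3))*2 = (9*(18*(-3)²))*2 = (9*(18*9))*2 = (9*162)*2 = 1458*2 = 2916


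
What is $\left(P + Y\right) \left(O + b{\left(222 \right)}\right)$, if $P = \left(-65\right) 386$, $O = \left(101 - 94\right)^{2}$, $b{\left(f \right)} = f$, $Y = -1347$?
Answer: $-7164427$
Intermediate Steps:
$O = 49$ ($O = 7^{2} = 49$)
$P = -25090$
$\left(P + Y\right) \left(O + b{\left(222 \right)}\right) = \left(-25090 - 1347\right) \left(49 + 222\right) = \left(-26437\right) 271 = -7164427$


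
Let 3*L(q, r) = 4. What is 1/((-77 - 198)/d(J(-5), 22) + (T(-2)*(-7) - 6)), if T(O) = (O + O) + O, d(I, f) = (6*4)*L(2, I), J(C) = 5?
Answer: 32/877 ≈ 0.036488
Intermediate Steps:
L(q, r) = 4/3 (L(q, r) = (1/3)*4 = 4/3)
d(I, f) = 32 (d(I, f) = (6*4)*(4/3) = 24*(4/3) = 32)
T(O) = 3*O (T(O) = 2*O + O = 3*O)
1/((-77 - 198)/d(J(-5), 22) + (T(-2)*(-7) - 6)) = 1/((-77 - 198)/32 + ((3*(-2))*(-7) - 6)) = 1/(-275*1/32 + (-6*(-7) - 6)) = 1/(-275/32 + (42 - 6)) = 1/(-275/32 + 36) = 1/(877/32) = 32/877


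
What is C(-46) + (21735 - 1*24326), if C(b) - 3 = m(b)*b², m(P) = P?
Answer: -99924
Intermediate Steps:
C(b) = 3 + b³ (C(b) = 3 + b*b² = 3 + b³)
C(-46) + (21735 - 1*24326) = (3 + (-46)³) + (21735 - 1*24326) = (3 - 97336) + (21735 - 24326) = -97333 - 2591 = -99924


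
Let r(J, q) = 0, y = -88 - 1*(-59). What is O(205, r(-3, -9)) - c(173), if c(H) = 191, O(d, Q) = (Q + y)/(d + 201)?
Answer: -2675/14 ≈ -191.07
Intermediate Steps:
y = -29 (y = -88 + 59 = -29)
O(d, Q) = (-29 + Q)/(201 + d) (O(d, Q) = (Q - 29)/(d + 201) = (-29 + Q)/(201 + d))
O(205, r(-3, -9)) - c(173) = (-29 + 0)/(201 + 205) - 1*191 = -29/406 - 191 = (1/406)*(-29) - 191 = -1/14 - 191 = -2675/14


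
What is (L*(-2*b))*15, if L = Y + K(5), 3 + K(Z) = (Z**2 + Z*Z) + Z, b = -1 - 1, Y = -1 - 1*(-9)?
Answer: 3600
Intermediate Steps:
Y = 8 (Y = -1 + 9 = 8)
b = -2
K(Z) = -3 + Z + 2*Z**2 (K(Z) = -3 + ((Z**2 + Z*Z) + Z) = -3 + ((Z**2 + Z**2) + Z) = -3 + (2*Z**2 + Z) = -3 + (Z + 2*Z**2) = -3 + Z + 2*Z**2)
L = 60 (L = 8 + (-3 + 5 + 2*5**2) = 8 + (-3 + 5 + 2*25) = 8 + (-3 + 5 + 50) = 8 + 52 = 60)
(L*(-2*b))*15 = (60*(-2*(-2)))*15 = (60*4)*15 = 240*15 = 3600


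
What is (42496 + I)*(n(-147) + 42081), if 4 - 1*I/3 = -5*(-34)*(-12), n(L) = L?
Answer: 2039166552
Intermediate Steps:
I = 6132 (I = 12 - 3*(-5*(-34))*(-12) = 12 - 510*(-12) = 12 - 3*(-2040) = 12 + 6120 = 6132)
(42496 + I)*(n(-147) + 42081) = (42496 + 6132)*(-147 + 42081) = 48628*41934 = 2039166552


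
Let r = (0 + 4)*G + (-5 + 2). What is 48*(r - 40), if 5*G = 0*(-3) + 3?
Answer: -9744/5 ≈ -1948.8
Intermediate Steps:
G = ⅗ (G = (0*(-3) + 3)/5 = (0 + 3)/5 = (⅕)*3 = ⅗ ≈ 0.60000)
r = -⅗ (r = (0 + 4)*(⅗) + (-5 + 2) = 4*(⅗) - 3 = 12/5 - 3 = -⅗ ≈ -0.60000)
48*(r - 40) = 48*(-⅗ - 40) = 48*(-203/5) = -9744/5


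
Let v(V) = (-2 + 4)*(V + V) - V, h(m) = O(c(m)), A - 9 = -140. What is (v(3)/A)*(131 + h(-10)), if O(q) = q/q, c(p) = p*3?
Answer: -1188/131 ≈ -9.0687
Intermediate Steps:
A = -131 (A = 9 - 140 = -131)
c(p) = 3*p
O(q) = 1
h(m) = 1
v(V) = 3*V (v(V) = 2*(2*V) - V = 4*V - V = 3*V)
(v(3)/A)*(131 + h(-10)) = ((3*3)/(-131))*(131 + 1) = (9*(-1/131))*132 = -9/131*132 = -1188/131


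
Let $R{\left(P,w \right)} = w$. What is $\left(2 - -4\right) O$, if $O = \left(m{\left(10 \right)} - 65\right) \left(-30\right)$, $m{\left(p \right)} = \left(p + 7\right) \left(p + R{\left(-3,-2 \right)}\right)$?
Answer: $-12780$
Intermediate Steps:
$m{\left(p \right)} = \left(-2 + p\right) \left(7 + p\right)$ ($m{\left(p \right)} = \left(p + 7\right) \left(p - 2\right) = \left(7 + p\right) \left(-2 + p\right) = \left(-2 + p\right) \left(7 + p\right)$)
$O = -2130$ ($O = \left(\left(-14 + 10^{2} + 5 \cdot 10\right) - 65\right) \left(-30\right) = \left(\left(-14 + 100 + 50\right) - 65\right) \left(-30\right) = \left(136 - 65\right) \left(-30\right) = 71 \left(-30\right) = -2130$)
$\left(2 - -4\right) O = \left(2 - -4\right) \left(-2130\right) = \left(2 + 4\right) \left(-2130\right) = 6 \left(-2130\right) = -12780$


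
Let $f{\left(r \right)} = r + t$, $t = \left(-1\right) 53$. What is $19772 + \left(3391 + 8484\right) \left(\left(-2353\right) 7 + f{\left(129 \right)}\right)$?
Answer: $-194670853$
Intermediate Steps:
$t = -53$
$f{\left(r \right)} = -53 + r$ ($f{\left(r \right)} = r - 53 = -53 + r$)
$19772 + \left(3391 + 8484\right) \left(\left(-2353\right) 7 + f{\left(129 \right)}\right) = 19772 + \left(3391 + 8484\right) \left(\left(-2353\right) 7 + \left(-53 + 129\right)\right) = 19772 + 11875 \left(-16471 + 76\right) = 19772 + 11875 \left(-16395\right) = 19772 - 194690625 = -194670853$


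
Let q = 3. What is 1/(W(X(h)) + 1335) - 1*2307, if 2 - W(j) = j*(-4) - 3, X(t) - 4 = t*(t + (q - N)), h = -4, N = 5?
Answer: -3349763/1452 ≈ -2307.0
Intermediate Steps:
X(t) = 4 + t*(-2 + t) (X(t) = 4 + t*(t + (3 - 1*5)) = 4 + t*(t + (3 - 5)) = 4 + t*(t - 2) = 4 + t*(-2 + t))
W(j) = 5 + 4*j (W(j) = 2 - (j*(-4) - 3) = 2 - (-4*j - 3) = 2 - (-3 - 4*j) = 2 + (3 + 4*j) = 5 + 4*j)
1/(W(X(h)) + 1335) - 1*2307 = 1/((5 + 4*(4 + (-4)² - 2*(-4))) + 1335) - 1*2307 = 1/((5 + 4*(4 + 16 + 8)) + 1335) - 2307 = 1/((5 + 4*28) + 1335) - 2307 = 1/((5 + 112) + 1335) - 2307 = 1/(117 + 1335) - 2307 = 1/1452 - 2307 = -3349763/1452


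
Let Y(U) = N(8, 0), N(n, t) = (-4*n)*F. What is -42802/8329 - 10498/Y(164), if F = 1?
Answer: 43034089/133264 ≈ 322.92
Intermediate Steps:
N(n, t) = -4*n (N(n, t) = -4*n*1 = -4*n)
Y(U) = -32 (Y(U) = -4*8 = -32)
-42802/8329 - 10498/Y(164) = -42802/8329 - 10498/(-32) = -42802*1/8329 - 10498*(-1/32) = -42802/8329 + 5249/16 = 43034089/133264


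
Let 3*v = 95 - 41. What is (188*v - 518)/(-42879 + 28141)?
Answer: -1433/7369 ≈ -0.19446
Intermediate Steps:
v = 18 (v = (95 - 41)/3 = (⅓)*54 = 18)
(188*v - 518)/(-42879 + 28141) = (188*18 - 518)/(-42879 + 28141) = (3384 - 518)/(-14738) = 2866*(-1/14738) = -1433/7369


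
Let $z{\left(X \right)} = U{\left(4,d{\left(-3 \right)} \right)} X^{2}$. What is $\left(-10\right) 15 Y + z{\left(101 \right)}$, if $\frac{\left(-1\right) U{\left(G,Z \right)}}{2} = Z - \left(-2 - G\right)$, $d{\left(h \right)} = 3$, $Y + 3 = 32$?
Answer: $-187968$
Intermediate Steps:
$Y = 29$ ($Y = -3 + 32 = 29$)
$U{\left(G,Z \right)} = -4 - 2 G - 2 Z$ ($U{\left(G,Z \right)} = - 2 \left(Z - \left(-2 - G\right)\right) = - 2 \left(Z + \left(2 + G\right)\right) = - 2 \left(2 + G + Z\right) = -4 - 2 G - 2 Z$)
$z{\left(X \right)} = - 18 X^{2}$ ($z{\left(X \right)} = \left(-4 - 8 - 6\right) X^{2} = - 18 X^{2}$)
$\left(-10\right) 15 Y + z{\left(101 \right)} = \left(-10\right) 15 \cdot 29 - 18 \cdot 101^{2} = \left(-150\right) 29 - 183618 = -4350 - 183618 = -187968$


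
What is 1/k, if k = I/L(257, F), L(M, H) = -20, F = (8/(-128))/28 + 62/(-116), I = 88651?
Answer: -20/88651 ≈ -0.00022560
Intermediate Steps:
F = -6973/12992 (F = (8*(-1/128))*(1/28) + 62*(-1/116) = -1/16*1/28 - 31/58 = -1/448 - 31/58 = -6973/12992 ≈ -0.53671)
k = -88651/20 (k = 88651/(-20) = 88651*(-1/20) = -88651/20 ≈ -4432.5)
1/k = 1/(-88651/20) = -20/88651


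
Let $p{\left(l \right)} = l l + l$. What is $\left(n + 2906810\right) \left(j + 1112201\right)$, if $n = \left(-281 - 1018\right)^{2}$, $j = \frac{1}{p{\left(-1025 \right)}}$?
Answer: $\frac{5363126497408779811}{1049600} \approx 5.1097 \cdot 10^{12}$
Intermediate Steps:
$p{\left(l \right)} = l + l^{2}$ ($p{\left(l \right)} = l^{2} + l = l + l^{2}$)
$j = \frac{1}{1049600}$ ($j = \frac{1}{\left(-1025\right) \left(1 - 1025\right)} = \frac{1}{\left(-1025\right) \left(-1024\right)} = \frac{1}{1049600} \approx 9.5274 \cdot 10^{-7}$)
$n = 1687401$ ($n = \left(-1299\right)^{2} = 1687401$)
$\left(n + 2906810\right) \left(j + 1112201\right) = \left(1687401 + 2906810\right) \left(\frac{1}{1049600} + 1112201\right) = 4594211 \cdot \frac{1167366169601}{1049600} = \frac{5363126497408779811}{1049600}$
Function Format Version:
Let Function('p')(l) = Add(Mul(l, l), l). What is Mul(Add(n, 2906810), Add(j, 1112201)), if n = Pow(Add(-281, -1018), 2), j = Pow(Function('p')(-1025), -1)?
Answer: Rational(5363126497408779811, 1049600) ≈ 5.1097e+12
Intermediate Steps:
Function('p')(l) = Add(l, Pow(l, 2)) (Function('p')(l) = Add(Pow(l, 2), l) = Add(l, Pow(l, 2)))
j = Rational(1, 1049600) (j = Pow(Mul(-1025, Add(1, -1025)), -1) = Pow(Mul(-1025, -1024), -1) = Pow(1049600, -1) = Rational(1, 1049600) ≈ 9.5274e-7)
n = 1687401 (n = Pow(-1299, 2) = 1687401)
Mul(Add(n, 2906810), Add(j, 1112201)) = Mul(Add(1687401, 2906810), Add(Rational(1, 1049600), 1112201)) = Mul(4594211, Rational(1167366169601, 1049600)) = Rational(5363126497408779811, 1049600)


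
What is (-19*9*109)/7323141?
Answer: -6213/2441047 ≈ -0.0025452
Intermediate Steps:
(-19*9*109)/7323141 = -171*109*(1/7323141) = -18639*1/7323141 = -6213/2441047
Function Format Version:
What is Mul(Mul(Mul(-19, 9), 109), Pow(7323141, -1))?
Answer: Rational(-6213, 2441047) ≈ -0.0025452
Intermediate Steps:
Mul(Mul(Mul(-19, 9), 109), Pow(7323141, -1)) = Mul(Mul(-171, 109), Rational(1, 7323141)) = Mul(-18639, Rational(1, 7323141)) = Rational(-6213, 2441047)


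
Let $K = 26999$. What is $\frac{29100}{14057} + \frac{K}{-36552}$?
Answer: $\frac{684138257}{513811464} \approx 1.3315$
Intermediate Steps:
$\frac{29100}{14057} + \frac{K}{-36552} = \frac{29100}{14057} + \frac{26999}{-36552} = 29100 \cdot \frac{1}{14057} + 26999 \left(- \frac{1}{36552}\right) = \frac{29100}{14057} - \frac{26999}{36552} = \frac{684138257}{513811464}$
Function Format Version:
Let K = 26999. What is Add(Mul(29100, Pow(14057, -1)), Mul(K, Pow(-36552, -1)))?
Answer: Rational(684138257, 513811464) ≈ 1.3315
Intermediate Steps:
Add(Mul(29100, Pow(14057, -1)), Mul(K, Pow(-36552, -1))) = Add(Mul(29100, Pow(14057, -1)), Mul(26999, Pow(-36552, -1))) = Add(Mul(29100, Rational(1, 14057)), Mul(26999, Rational(-1, 36552))) = Add(Rational(29100, 14057), Rational(-26999, 36552)) = Rational(684138257, 513811464)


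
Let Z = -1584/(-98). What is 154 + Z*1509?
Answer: 1202674/49 ≈ 24544.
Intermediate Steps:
Z = 792/49 (Z = -1584*(-1/98) = 792/49 ≈ 16.163)
154 + Z*1509 = 154 + (792/49)*1509 = 154 + 1195128/49 = 1202674/49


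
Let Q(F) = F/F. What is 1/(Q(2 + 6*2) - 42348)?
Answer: -1/42347 ≈ -2.3614e-5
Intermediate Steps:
Q(F) = 1
1/(Q(2 + 6*2) - 42348) = 1/(1 - 42348) = 1/(-42347) = -1/42347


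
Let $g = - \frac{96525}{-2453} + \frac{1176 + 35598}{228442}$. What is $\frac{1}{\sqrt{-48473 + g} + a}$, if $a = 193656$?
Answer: $\frac{4932666780648}{955241751736280371} - \frac{i \sqrt{31422982234149786089}}{955241751736280371} \approx 5.1638 \cdot 10^{-6} - 5.8683 \cdot 10^{-9} i$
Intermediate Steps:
$g = \frac{1006389576}{25471283}$ ($g = \left(-96525\right) \left(- \frac{1}{2453}\right) + 36774 \cdot \frac{1}{228442} = \frac{8775}{223} + \frac{18387}{114221} = \frac{1006389576}{25471283} \approx 39.511$)
$\frac{1}{\sqrt{-48473 + g} + a} = \frac{1}{\sqrt{-48473 + \frac{1006389576}{25471283}} + 193656} = \frac{1}{\sqrt{- \frac{1233663111283}{25471283}} + 193656} = \frac{1}{\frac{i \sqrt{31422982234149786089}}{25471283} + 193656} = \frac{1}{193656 + \frac{i \sqrt{31422982234149786089}}{25471283}}$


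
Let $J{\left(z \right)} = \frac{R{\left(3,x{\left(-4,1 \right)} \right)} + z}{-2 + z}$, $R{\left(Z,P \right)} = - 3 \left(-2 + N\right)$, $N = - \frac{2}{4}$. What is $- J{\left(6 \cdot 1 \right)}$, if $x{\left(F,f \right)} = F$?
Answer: $- \frac{27}{8} \approx -3.375$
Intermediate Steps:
$N = - \frac{1}{2}$ ($N = \left(-2\right) \frac{1}{4} = - \frac{1}{2} \approx -0.5$)
$R{\left(Z,P \right)} = \frac{15}{2}$ ($R{\left(Z,P \right)} = - 3 \left(-2 - \frac{1}{2}\right) = \left(-3\right) \left(- \frac{5}{2}\right) = \frac{15}{2}$)
$J{\left(z \right)} = \frac{\frac{15}{2} + z}{-2 + z}$
$- J{\left(6 \cdot 1 \right)} = - \frac{\frac{15}{2} + 6 \cdot 1}{-2 + 6 \cdot 1} = - \frac{\frac{15}{2} + 6}{-2 + 6} = - \frac{27}{4 \cdot 2} = \left(-1\right) \frac{27}{8} = - \frac{27}{8}$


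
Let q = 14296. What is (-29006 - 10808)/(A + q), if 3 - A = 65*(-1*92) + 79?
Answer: -19907/10100 ≈ -1.9710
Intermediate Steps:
A = 5904 (A = 3 - (65*(-1*92) + 79) = 3 - (65*(-92) + 79) = 3 - (-5980 + 79) = 3 - 1*(-5901) = 3 + 5901 = 5904)
(-29006 - 10808)/(A + q) = (-29006 - 10808)/(5904 + 14296) = -39814/20200 = -39814*1/20200 = -19907/10100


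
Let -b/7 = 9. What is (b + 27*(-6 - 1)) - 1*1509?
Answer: -1761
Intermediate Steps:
b = -63 (b = -7*9 = -63)
(b + 27*(-6 - 1)) - 1*1509 = (-63 + 27*(-6 - 1)) - 1*1509 = (-63 + 27*(-7)) - 1509 = (-63 - 189) - 1509 = -252 - 1509 = -1761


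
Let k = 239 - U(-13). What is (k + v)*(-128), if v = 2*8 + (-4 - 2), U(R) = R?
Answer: -33536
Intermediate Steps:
k = 252 (k = 239 - 1*(-13) = 239 + 13 = 252)
v = 10 (v = 16 - 6 = 10)
(k + v)*(-128) = (252 + 10)*(-128) = 262*(-128) = -33536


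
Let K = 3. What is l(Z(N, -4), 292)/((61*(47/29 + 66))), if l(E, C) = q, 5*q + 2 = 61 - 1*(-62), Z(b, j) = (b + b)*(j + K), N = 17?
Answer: 3509/598105 ≈ 0.0058669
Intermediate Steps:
Z(b, j) = 2*b*(3 + j) (Z(b, j) = (b + b)*(j + 3) = (2*b)*(3 + j) = 2*b*(3 + j))
q = 121/5 (q = -⅖ + (61 - 1*(-62))/5 = -⅖ + (61 + 62)/5 = -⅖ + (⅕)*123 = -⅖ + 123/5 = 121/5 ≈ 24.200)
l(E, C) = 121/5
l(Z(N, -4), 292)/((61*(47/29 + 66))) = 121/(5*((61*(47/29 + 66)))) = 121/(5*((61*(1961/29)))) = 121/(5*(119621/29)) = (121/5)*(29/119621) = 3509/598105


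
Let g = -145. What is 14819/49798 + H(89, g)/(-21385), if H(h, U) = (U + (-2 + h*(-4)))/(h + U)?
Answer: 1265828089/4259720920 ≈ 0.29716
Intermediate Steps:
H(h, U) = (-2 + U - 4*h)/(U + h) (H(h, U) = (U + (-2 - 4*h))/(U + h) = (-2 + U - 4*h)/(U + h))
14819/49798 + H(89, g)/(-21385) = 14819/49798 + ((-2 - 145 - 4*89)/(-145 + 89))/(-21385) = 14819*(1/49798) + ((-2 - 145 - 356)/(-56))*(-1/21385) = 2117/7114 - 1/56*(-503)*(-1/21385) = 2117/7114 + (503/56)*(-1/21385) = 2117/7114 - 503/1197560 = 1265828089/4259720920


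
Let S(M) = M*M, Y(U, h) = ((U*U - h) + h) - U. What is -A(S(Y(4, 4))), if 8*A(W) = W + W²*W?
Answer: -373266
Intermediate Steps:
Y(U, h) = U² - U (Y(U, h) = ((U² - h) + h) - U = U² - U)
S(M) = M²
A(W) = W/8 + W³/8 (A(W) = (W + W²*W)/8 = (W + W³)/8 = W/8 + W³/8)
-A(S(Y(4, 4))) = -(4*(-1 + 4))²*(1 + ((4*(-1 + 4))²)²)/8 = -(4*3)²*(1 + ((4*3)²)²)/8 = -12²*(1 + (12²)²)/8 = -144*(1 + 144²)/8 = -144*(1 + 20736)/8 = -144*20737/8 = -1*373266 = -373266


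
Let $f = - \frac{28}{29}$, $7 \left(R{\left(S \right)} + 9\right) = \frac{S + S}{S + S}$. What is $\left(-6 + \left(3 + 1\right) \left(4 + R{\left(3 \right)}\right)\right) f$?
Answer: $\frac{712}{29} \approx 24.552$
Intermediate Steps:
$R{\left(S \right)} = - \frac{62}{7}$ ($R{\left(S \right)} = -9 + \frac{\left(S + S\right) \frac{1}{S + S}}{7} = -9 + \frac{2 S \frac{1}{2 S}}{7} = -9 + \frac{1}{7} \cdot 1 = -9 + \frac{1}{7} = - \frac{62}{7}$)
$f = - \frac{28}{29}$ ($f = \left(-28\right) \frac{1}{29} = - \frac{28}{29} \approx -0.96552$)
$\left(-6 + \left(3 + 1\right) \left(4 + R{\left(3 \right)}\right)\right) f = \left(-6 + \left(3 + 1\right) \left(4 - \frac{62}{7}\right)\right) \left(- \frac{28}{29}\right) = \left(-6 + 4 \left(- \frac{34}{7}\right)\right) \left(- \frac{28}{29}\right) = \left(-6 - \frac{136}{7}\right) \left(- \frac{28}{29}\right) = \left(- \frac{178}{7}\right) \left(- \frac{28}{29}\right) = \frac{712}{29}$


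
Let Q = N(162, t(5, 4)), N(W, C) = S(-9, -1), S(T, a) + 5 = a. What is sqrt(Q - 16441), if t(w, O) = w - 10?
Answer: I*sqrt(16447) ≈ 128.25*I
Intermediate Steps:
t(w, O) = -10 + w
S(T, a) = -5 + a
N(W, C) = -6 (N(W, C) = -5 - 1 = -6)
Q = -6
sqrt(Q - 16441) = sqrt(-6 - 16441) = sqrt(-16447) = I*sqrt(16447)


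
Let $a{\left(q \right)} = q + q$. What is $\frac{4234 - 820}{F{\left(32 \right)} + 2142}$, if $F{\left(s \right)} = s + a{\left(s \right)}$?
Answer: $\frac{569}{373} \approx 1.5255$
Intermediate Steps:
$a{\left(q \right)} = 2 q$
$F{\left(s \right)} = 3 s$ ($F{\left(s \right)} = s + 2 s = 3 s$)
$\frac{4234 - 820}{F{\left(32 \right)} + 2142} = \frac{4234 - 820}{3 \cdot 32 + 2142} = \frac{3414}{96 + 2142} = \frac{3414}{2238} = 3414 \cdot \frac{1}{2238} = \frac{569}{373}$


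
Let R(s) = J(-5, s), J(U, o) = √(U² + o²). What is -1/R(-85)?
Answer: -√290/1450 ≈ -0.011744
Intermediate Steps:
R(s) = √(25 + s²) (R(s) = √((-5)² + s²) = √(25 + s²))
-1/R(-85) = -1/(√(25 + (-85)²)) = -1/(√(25 + 7225)) = -1/(√7250) = -1/(5*√290) = -√290/1450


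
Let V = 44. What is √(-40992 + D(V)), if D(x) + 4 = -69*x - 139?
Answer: I*√44171 ≈ 210.17*I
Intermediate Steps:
D(x) = -143 - 69*x (D(x) = -4 + (-69*x - 139) = -4 + (-139 - 69*x) = -143 - 69*x)
√(-40992 + D(V)) = √(-40992 + (-143 - 69*44)) = √(-40992 + (-143 - 3036)) = √(-40992 - 3179) = √(-44171) = I*√44171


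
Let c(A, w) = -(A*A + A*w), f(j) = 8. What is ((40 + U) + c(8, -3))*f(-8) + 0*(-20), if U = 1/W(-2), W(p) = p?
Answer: -4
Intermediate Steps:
U = -1/2 (U = 1/(-2) = -1/2 ≈ -0.50000)
c(A, w) = -A**2 - A*w (c(A, w) = -(A**2 + A*w) = -A**2 - A*w)
((40 + U) + c(8, -3))*f(-8) + 0*(-20) = ((40 - 1/2) - 1*8*(8 - 3))*8 + 0*(-20) = (79/2 - 1*8*5)*8 + 0 = (79/2 - 40)*8 + 0 = -1/2*8 + 0 = -4 + 0 = -4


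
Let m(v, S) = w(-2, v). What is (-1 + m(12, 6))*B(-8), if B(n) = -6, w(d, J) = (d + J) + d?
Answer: -42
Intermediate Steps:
w(d, J) = J + 2*d (w(d, J) = (J + d) + d = J + 2*d)
m(v, S) = -4 + v (m(v, S) = v + 2*(-2) = v - 4 = -4 + v)
(-1 + m(12, 6))*B(-8) = (-1 + (-4 + 12))*(-6) = (-1 + 8)*(-6) = 7*(-6) = -42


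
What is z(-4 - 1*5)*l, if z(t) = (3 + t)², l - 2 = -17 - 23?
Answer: -1368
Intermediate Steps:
l = -38 (l = 2 + (-17 - 23) = 2 - 40 = -38)
z(-4 - 1*5)*l = (3 + (-4 - 1*5))²*(-38) = (3 + (-4 - 5))²*(-38) = (3 - 9)²*(-38) = (-6)²*(-38) = 36*(-38) = -1368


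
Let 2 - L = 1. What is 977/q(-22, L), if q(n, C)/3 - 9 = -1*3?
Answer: 977/18 ≈ 54.278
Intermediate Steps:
L = 1 (L = 2 - 1*1 = 2 - 1 = 1)
q(n, C) = 18 (q(n, C) = 27 + 3*(-1*3) = 27 + 3*(-3) = 27 - 9 = 18)
977/q(-22, L) = 977/18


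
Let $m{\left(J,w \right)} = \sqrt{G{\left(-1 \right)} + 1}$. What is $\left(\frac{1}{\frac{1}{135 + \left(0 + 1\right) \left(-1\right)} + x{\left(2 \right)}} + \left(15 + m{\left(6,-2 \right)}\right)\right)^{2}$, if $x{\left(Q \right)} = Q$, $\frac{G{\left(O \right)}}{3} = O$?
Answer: $\frac{17235839}{72361} + \frac{8338 i \sqrt{2}}{269} \approx 238.19 + 43.835 i$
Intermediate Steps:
$G{\left(O \right)} = 3 O$
$m{\left(J,w \right)} = i \sqrt{2}$ ($m{\left(J,w \right)} = \sqrt{3 \left(-1\right) + 1} = \sqrt{-3 + 1} = \sqrt{-2} = i \sqrt{2}$)
$\left(\frac{1}{\frac{1}{135 + \left(0 + 1\right) \left(-1\right)} + x{\left(2 \right)}} + \left(15 + m{\left(6,-2 \right)}\right)\right)^{2} = \left(\frac{1}{\frac{1}{135 + \left(0 + 1\right) \left(-1\right)} + 2} + \left(15 + i \sqrt{2}\right)\right)^{2} = \left(\frac{1}{\frac{1}{135 + 1 \left(-1\right)} + 2} + \left(15 + i \sqrt{2}\right)\right)^{2} = \left(\frac{1}{\frac{1}{135 - 1} + 2} + \left(15 + i \sqrt{2}\right)\right)^{2} = \left(\frac{1}{\frac{1}{134} + 2} + \left(15 + i \sqrt{2}\right)\right)^{2} = \left(\frac{1}{\frac{269}{134}} + \left(15 + i \sqrt{2}\right)\right)^{2} = \left(\frac{134}{269} + \left(15 + i \sqrt{2}\right)\right)^{2} = \left(\frac{4169}{269} + i \sqrt{2}\right)^{2}$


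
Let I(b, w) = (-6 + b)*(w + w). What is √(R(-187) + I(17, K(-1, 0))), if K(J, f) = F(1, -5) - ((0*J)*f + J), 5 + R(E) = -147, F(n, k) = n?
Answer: 6*I*√3 ≈ 10.392*I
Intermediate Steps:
R(E) = -152 (R(E) = -5 - 147 = -152)
K(J, f) = 1 - J (K(J, f) = 1 - ((0*J)*f + J) = 1 - (0*f + J) = 1 - (0 + J) = 1 - J)
I(b, w) = 2*w*(-6 + b) (I(b, w) = (-6 + b)*(2*w) = 2*w*(-6 + b))
√(R(-187) + I(17, K(-1, 0))) = √(-152 + 2*(1 - 1*(-1))*(-6 + 17)) = √(-152 + 2*(1 + 1)*11) = √(-152 + 2*2*11) = √(-152 + 44) = √(-108) = 6*I*√3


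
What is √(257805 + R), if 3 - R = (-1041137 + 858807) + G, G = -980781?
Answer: √1420919 ≈ 1192.0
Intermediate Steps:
R = 1163114 (R = 3 - ((-1041137 + 858807) - 980781) = 3 - (-182330 - 980781) = 3 - 1*(-1163111) = 3 + 1163111 = 1163114)
√(257805 + R) = √(257805 + 1163114) = √1420919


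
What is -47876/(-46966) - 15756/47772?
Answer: 64463999/93485823 ≈ 0.68956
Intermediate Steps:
-47876/(-46966) - 15756/47772 = -47876*(-1/46966) - 15756*1/47772 = 23938/23483 - 1313/3981 = 64463999/93485823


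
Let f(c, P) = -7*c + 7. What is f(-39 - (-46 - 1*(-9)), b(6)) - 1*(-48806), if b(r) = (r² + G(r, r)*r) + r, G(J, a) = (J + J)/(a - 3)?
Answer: 48827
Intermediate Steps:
G(J, a) = 2*J/(-3 + a) (G(J, a) = (2*J)/(-3 + a) = 2*J/(-3 + a))
b(r) = r + r² + 2*r²/(-3 + r) (b(r) = (r² + (2*r/(-3 + r))*r) + r = (r² + 2*r²/(-3 + r)) + r = r + r² + 2*r²/(-3 + r))
f(c, P) = 7 - 7*c
f(-39 - (-46 - 1*(-9)), b(6)) - 1*(-48806) = (7 - 7*(-39 - (-46 - 1*(-9)))) - 1*(-48806) = (7 - 7*(-39 - (-46 + 9))) + 48806 = (7 - 7*(-39 - 1*(-37))) + 48806 = (7 - 7*(-39 + 37)) + 48806 = (7 - 7*(-2)) + 48806 = (7 + 14) + 48806 = 21 + 48806 = 48827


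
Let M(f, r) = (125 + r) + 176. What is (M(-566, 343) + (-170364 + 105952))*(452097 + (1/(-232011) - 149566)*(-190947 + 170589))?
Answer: -128362073327686344/661 ≈ -1.9419e+14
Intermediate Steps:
M(f, r) = 301 + r
(M(-566, 343) + (-170364 + 105952))*(452097 + (1/(-232011) - 149566)*(-190947 + 170589)) = ((301 + 343) + (-170364 + 105952))*(452097 + (1/(-232011) - 149566)*(-190947 + 170589)) = (644 - 64412)*(452097 + (-1/232011 - 149566)*(-20358)) = -63768*(452097 - 34700957227/232011*(-20358)) = -63768*(452097 + 2012655519166/661) = -63768*2012954355283/661 = -128362073327686344/661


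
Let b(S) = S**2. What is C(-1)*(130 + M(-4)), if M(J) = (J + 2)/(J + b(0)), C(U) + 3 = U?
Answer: -522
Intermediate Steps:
C(U) = -3 + U
M(J) = (2 + J)/J (M(J) = (J + 2)/(J + 0**2) = (2 + J)/(J + 0) = (2 + J)/J)
C(-1)*(130 + M(-4)) = (-3 - 1)*(130 + (2 - 4)/(-4)) = -4*(130 - 1/4*(-2)) = -4*(130 + 1/2) = -4*261/2 = -522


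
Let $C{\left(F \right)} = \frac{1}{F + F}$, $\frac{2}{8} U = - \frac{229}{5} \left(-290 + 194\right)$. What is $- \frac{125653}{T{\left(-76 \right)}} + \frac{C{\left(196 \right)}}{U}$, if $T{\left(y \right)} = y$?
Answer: $\frac{1082843376479}{654947328} \approx 1653.3$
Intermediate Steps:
$U = \frac{87936}{5}$ ($U = 4 - \frac{229}{5} \left(-290 + 194\right) = 4 \left(-229\right) \frac{1}{5} \left(-96\right) = 4 \left(\left(- \frac{229}{5}\right) \left(-96\right)\right) = 4 \cdot \frac{21984}{5} = \frac{87936}{5} \approx 17587.0$)
$C{\left(F \right)} = \frac{1}{2 F}$
$- \frac{125653}{T{\left(-76 \right)}} + \frac{C{\left(196 \right)}}{U} = - \frac{125653}{-76} + \frac{\frac{1}{2} \cdot \frac{1}{196}}{\frac{87936}{5}} = \left(-125653\right) \left(- \frac{1}{76}\right) + \frac{1}{2} \cdot \frac{1}{196} \cdot \frac{5}{87936} = \frac{125653}{76} + \frac{1}{392} \cdot \frac{5}{87936} = \frac{125653}{76} + \frac{5}{34470912} = \frac{1082843376479}{654947328}$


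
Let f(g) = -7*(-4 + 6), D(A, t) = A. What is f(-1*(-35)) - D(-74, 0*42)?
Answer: 60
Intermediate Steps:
f(g) = -14 (f(g) = -7*2 = -14)
f(-1*(-35)) - D(-74, 0*42) = -14 - 1*(-74) = -14 + 74 = 60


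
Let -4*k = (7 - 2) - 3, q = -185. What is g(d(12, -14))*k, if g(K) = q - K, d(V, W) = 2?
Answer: 187/2 ≈ 93.500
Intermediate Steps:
k = -½ (k = -((7 - 2) - 3)/4 = -(5 - 3)/4 = -¼*2 = -½ ≈ -0.50000)
g(K) = -185 - K
g(d(12, -14))*k = (-185 - 1*2)*(-½) = (-185 - 2)*(-½) = -187*(-½) = 187/2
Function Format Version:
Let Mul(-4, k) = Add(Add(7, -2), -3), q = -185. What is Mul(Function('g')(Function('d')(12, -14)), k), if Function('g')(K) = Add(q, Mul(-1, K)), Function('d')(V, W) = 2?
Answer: Rational(187, 2) ≈ 93.500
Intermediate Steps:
k = Rational(-1, 2) (k = Mul(Rational(-1, 4), Add(Add(7, -2), -3)) = Mul(Rational(-1, 4), Add(5, -3)) = Mul(Rational(-1, 4), 2) = Rational(-1, 2) ≈ -0.50000)
Function('g')(K) = Add(-185, Mul(-1, K))
Mul(Function('g')(Function('d')(12, -14)), k) = Mul(Add(-185, Mul(-1, 2)), Rational(-1, 2)) = Mul(Add(-185, -2), Rational(-1, 2)) = Mul(-187, Rational(-1, 2)) = Rational(187, 2)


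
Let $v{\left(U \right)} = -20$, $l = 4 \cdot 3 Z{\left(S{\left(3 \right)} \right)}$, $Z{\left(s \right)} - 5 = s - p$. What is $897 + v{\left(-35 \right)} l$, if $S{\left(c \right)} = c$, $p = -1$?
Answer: $-1263$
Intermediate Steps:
$Z{\left(s \right)} = 6 + s$ ($Z{\left(s \right)} = 5 + \left(s - -1\right) = 5 + \left(s + 1\right) = 5 + \left(1 + s\right) = 6 + s$)
$l = 108$ ($l = 4 \cdot 3 \left(6 + 3\right) = 12 \cdot 9 = 108$)
$897 + v{\left(-35 \right)} l = 897 - 2160 = -1263$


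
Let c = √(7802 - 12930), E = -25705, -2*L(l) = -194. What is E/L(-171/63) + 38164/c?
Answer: -265 - 9541*I*√1282/641 ≈ -265.0 - 532.94*I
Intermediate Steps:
L(l) = 97 (L(l) = -½*(-194) = 97)
c = 2*I*√1282 (c = √(-5128) = 2*I*√1282 ≈ 71.61*I)
E/L(-171/63) + 38164/c = -25705/97 + 38164/((2*I*√1282)) = -25705*1/97 + 38164*(-I*√1282/2564) = -265 - 9541*I*√1282/641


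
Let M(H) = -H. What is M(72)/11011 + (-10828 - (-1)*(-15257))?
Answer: -287222007/11011 ≈ -26085.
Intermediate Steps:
M(72)/11011 + (-10828 - (-1)*(-15257)) = -1*72/11011 + (-10828 - (-1)*(-15257)) = -72*1/11011 + (-10828 - 1*15257) = -72/11011 + (-10828 - 15257) = -72/11011 - 26085 = -287222007/11011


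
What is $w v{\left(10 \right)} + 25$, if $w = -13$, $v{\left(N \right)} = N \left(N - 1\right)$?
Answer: $-1145$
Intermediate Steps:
$v{\left(N \right)} = N \left(-1 + N\right)$
$w v{\left(10 \right)} + 25 = - 13 \cdot 10 \left(-1 + 10\right) + 25 = - 13 \cdot 10 \cdot 9 + 25 = \left(-13\right) 90 + 25 = -1170 + 25 = -1145$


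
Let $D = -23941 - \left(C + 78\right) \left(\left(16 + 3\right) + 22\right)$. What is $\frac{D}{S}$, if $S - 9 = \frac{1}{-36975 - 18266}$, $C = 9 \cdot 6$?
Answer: $- \frac{1621489073}{497168} \approx -3261.4$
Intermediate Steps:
$C = 54$
$S = \frac{497168}{55241}$ ($S = 9 + \frac{1}{-36975 - 18266} = 9 + \frac{1}{-55241} = 9 - \frac{1}{55241} = \frac{497168}{55241} \approx 9.0$)
$D = -29353$ ($D = -23941 - \left(54 + 78\right) \left(\left(16 + 3\right) + 22\right) = -23941 - 132 \left(19 + 22\right) = -23941 - 132 \cdot 41 = -23941 - 5412 = -29353$)
$\frac{D}{S} = - \frac{29353}{\frac{497168}{55241}} = \left(-29353\right) \frac{55241}{497168} = - \frac{1621489073}{497168}$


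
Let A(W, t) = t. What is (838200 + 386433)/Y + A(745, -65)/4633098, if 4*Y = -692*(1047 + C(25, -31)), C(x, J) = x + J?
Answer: -1891285469693/278129506038 ≈ -6.8000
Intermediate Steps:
C(x, J) = J + x
Y = -180093 (Y = (-692*(1047 + (-31 + 25)))/4 = (-692*(1047 - 6))/4 = (-692*1041)/4 = (¼)*(-720372) = -180093)
(838200 + 386433)/Y + A(745, -65)/4633098 = (838200 + 386433)/(-180093) - 65/4633098 = 1224633*(-1/180093) - 65*1/4633098 = -408211/60031 - 65/4633098 = -1891285469693/278129506038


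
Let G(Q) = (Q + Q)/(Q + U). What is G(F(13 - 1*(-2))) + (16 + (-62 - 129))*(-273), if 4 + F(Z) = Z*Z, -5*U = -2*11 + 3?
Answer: 26850655/562 ≈ 47777.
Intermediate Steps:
U = 19/5 (U = -(-2*11 + 3)/5 = -(-22 + 3)/5 = -⅕*(-19) = 19/5 ≈ 3.8000)
F(Z) = -4 + Z² (F(Z) = -4 + Z*Z = -4 + Z²)
G(Q) = 2*Q/(19/5 + Q) (G(Q) = (Q + Q)/(Q + 19/5) = (2*Q)/(19/5 + Q) = 2*Q/(19/5 + Q))
G(F(13 - 1*(-2))) + (16 + (-62 - 129))*(-273) = 10*(-4 + (13 - 1*(-2))²)/(19 + 5*(-4 + (13 - 1*(-2))²)) + (16 + (-62 - 129))*(-273) = 10*(-4 + (13 + 2)²)/(19 + 5*(-4 + (13 + 2)²)) + (16 - 191)*(-273) = 10*(-4 + 15²)/(19 + 5*(-4 + 15²)) - 175*(-273) = 10*(-4 + 225)/(19 + 5*(-4 + 225)) + 47775 = 10*221/(19 + 5*221) + 47775 = 10*221/(19 + 1105) + 47775 = 10*221/1124 + 47775 = 10*221*(1/1124) + 47775 = 1105/562 + 47775 = 26850655/562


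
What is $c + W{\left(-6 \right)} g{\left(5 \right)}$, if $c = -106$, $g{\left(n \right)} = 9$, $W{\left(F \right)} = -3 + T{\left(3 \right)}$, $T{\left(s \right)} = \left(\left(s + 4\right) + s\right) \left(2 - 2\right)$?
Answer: $-133$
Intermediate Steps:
$T{\left(s \right)} = 0$ ($T{\left(s \right)} = \left(\left(4 + s\right) + s\right) 0 = \left(4 + 2 s\right) 0 = 0$)
$W{\left(F \right)} = -3$ ($W{\left(F \right)} = -3 + 0 = -3$)
$c + W{\left(-6 \right)} g{\left(5 \right)} = -106 - 27 = -133$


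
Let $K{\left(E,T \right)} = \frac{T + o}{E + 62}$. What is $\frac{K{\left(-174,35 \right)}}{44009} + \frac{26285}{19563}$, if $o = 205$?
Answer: $\frac{8097142510}{6026636469} \approx 1.3436$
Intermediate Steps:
$K{\left(E,T \right)} = \frac{205 + T}{62 + E}$ ($K{\left(E,T \right)} = \frac{T + 205}{E + 62} = \frac{205 + T}{62 + E}$)
$\frac{K{\left(-174,35 \right)}}{44009} + \frac{26285}{19563} = \frac{\frac{1}{62 - 174} \left(205 + 35\right)}{44009} + \frac{26285}{19563} = \frac{1}{-112} \cdot 240 \cdot \frac{1}{44009} + 26285 \cdot \frac{1}{19563} = \left(- \frac{1}{112}\right) 240 \cdot \frac{1}{44009} + \frac{26285}{19563} = \left(- \frac{15}{7}\right) \frac{1}{44009} + \frac{26285}{19563} = - \frac{15}{308063} + \frac{26285}{19563} = \frac{8097142510}{6026636469}$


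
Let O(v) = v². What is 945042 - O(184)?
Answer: 911186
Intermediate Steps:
945042 - O(184) = 945042 - 1*184² = 945042 - 1*33856 = 945042 - 33856 = 911186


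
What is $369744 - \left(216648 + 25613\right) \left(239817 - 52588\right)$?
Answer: $-45357915025$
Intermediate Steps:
$369744 - \left(216648 + 25613\right) \left(239817 - 52588\right) = 369744 - 242261 \left(239817 - 52588\right) = 369744 - 242261 \cdot 187229 = 369744 - 45358284769 = -45357915025$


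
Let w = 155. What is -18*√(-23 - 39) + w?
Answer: 155 - 18*I*√62 ≈ 155.0 - 141.73*I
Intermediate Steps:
-18*√(-23 - 39) + w = -18*√(-23 - 39) + 155 = -18*I*√62 + 155 = 155 - 18*I*√62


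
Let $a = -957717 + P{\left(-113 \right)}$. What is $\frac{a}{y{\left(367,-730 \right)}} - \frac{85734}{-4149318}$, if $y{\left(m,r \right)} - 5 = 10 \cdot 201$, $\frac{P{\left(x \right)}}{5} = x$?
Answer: $- \frac{50974923047}{107190715} \approx -475.55$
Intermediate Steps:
$P{\left(x \right)} = 5 x$
$a = -958282$ ($a = -957717 + 5 \left(-113\right) = -957717 - 565 = -958282$)
$y{\left(m,r \right)} = 2015$ ($y{\left(m,r \right)} = 5 + 10 \cdot 201 = 5 + 2010 = 2015$)
$\frac{a}{y{\left(367,-730 \right)}} - \frac{85734}{-4149318} = - \frac{958282}{2015} - \frac{85734}{-4149318} = \left(-958282\right) \frac{1}{2015} - - \frac{14289}{691553} = - \frac{73714}{155} + \frac{14289}{691553} = - \frac{50974923047}{107190715}$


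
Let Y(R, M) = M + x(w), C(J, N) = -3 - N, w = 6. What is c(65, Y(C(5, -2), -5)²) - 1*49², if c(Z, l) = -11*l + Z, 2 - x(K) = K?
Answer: -3227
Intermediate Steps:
x(K) = 2 - K
Y(R, M) = -4 + M (Y(R, M) = M + (2 - 1*6) = M + (2 - 6) = M - 4 = -4 + M)
c(Z, l) = Z - 11*l
c(65, Y(C(5, -2), -5)²) - 1*49² = (65 - 11*(-4 - 5)²) - 1*49² = (65 - 11*(-9)²) - 1*2401 = (65 - 11*81) - 2401 = (65 - 891) - 2401 = -826 - 2401 = -3227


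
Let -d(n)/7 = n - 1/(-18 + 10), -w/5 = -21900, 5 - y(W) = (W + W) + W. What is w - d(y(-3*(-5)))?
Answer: 873767/8 ≈ 1.0922e+5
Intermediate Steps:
y(W) = 5 - 3*W (y(W) = 5 - ((W + W) + W) = 5 - (2*W + W) = 5 - 3*W)
w = 109500 (w = -5*(-21900) = 109500)
d(n) = -7/8 - 7*n (d(n) = -7*(n - 1/(-18 + 10)) = -7*(n - 1/(-8)) = -7*(n - 1*(-⅛)) = -7*(n + ⅛) = -7*(⅛ + n) = -7/8 - 7*n)
w - d(y(-3*(-5))) = 109500 - (-7/8 - 7*(5 - (-9)*(-5))) = 109500 - (-7/8 - 7*(5 - 3*15)) = 109500 - (-7/8 - 7*(5 - 45)) = 109500 - (-7/8 - 7*(-40)) = 109500 - (-7/8 + 280) = 109500 - 1*2233/8 = 109500 - 2233/8 = 873767/8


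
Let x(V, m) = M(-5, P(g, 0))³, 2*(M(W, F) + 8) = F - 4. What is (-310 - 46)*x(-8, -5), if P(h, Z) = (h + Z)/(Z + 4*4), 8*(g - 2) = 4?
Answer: 22788260875/65536 ≈ 3.4772e+5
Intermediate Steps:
g = 5/2 (g = 2 + (⅛)*4 = 2 + ½ = 5/2 ≈ 2.5000)
P(h, Z) = (Z + h)/(16 + Z) (P(h, Z) = (Z + h)/(Z + 16) = (Z + h)/(16 + Z))
M(W, F) = -10 + F/2 (M(W, F) = -8 + (F - 4)/2 = -8 + (-4 + F)/2 = -8 + (-2 + F/2) = -10 + F/2)
x(V, m) = -256047875/262144 (x(V, m) = (-10 + ((0 + 5/2)/(16 + 0))/2)³ = (-10 + ((5/2)/16)/2)³ = (-10 + ((1/16)*(5/2))/2)³ = (-10 + (½)*(5/32))³ = (-10 + 5/64)³ = (-635/64)³ = -256047875/262144)
(-310 - 46)*x(-8, -5) = (-310 - 46)*(-256047875/262144) = -356*(-256047875/262144) = 22788260875/65536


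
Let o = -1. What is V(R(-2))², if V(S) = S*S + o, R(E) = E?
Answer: 9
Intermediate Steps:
V(S) = -1 + S² (V(S) = S*S - 1 = S² - 1 = -1 + S²)
V(R(-2))² = (-1 + (-2)²)² = (-1 + 4)² = 3² = 9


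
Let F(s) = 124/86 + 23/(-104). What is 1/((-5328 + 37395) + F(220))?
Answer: 4472/143409083 ≈ 3.1184e-5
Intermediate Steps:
F(s) = 5459/4472 (F(s) = 124*(1/86) + 23*(-1/104) = 62/43 - 23/104 = 5459/4472)
1/((-5328 + 37395) + F(220)) = 1/((-5328 + 37395) + 5459/4472) = 1/(32067 + 5459/4472) = 1/(143409083/4472) = 4472/143409083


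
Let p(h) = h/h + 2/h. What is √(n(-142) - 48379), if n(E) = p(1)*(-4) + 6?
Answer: I*√48385 ≈ 219.97*I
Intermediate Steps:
p(h) = 1 + 2/h
n(E) = -6 (n(E) = ((2 + 1)/1)*(-4) + 6 = (1*3)*(-4) + 6 = 3*(-4) + 6 = -12 + 6 = -6)
√(n(-142) - 48379) = √(-6 - 48379) = √(-48385) = I*√48385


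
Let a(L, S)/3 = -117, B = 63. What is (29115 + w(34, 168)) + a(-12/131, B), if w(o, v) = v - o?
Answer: 28898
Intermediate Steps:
a(L, S) = -351 (a(L, S) = 3*(-117) = -351)
(29115 + w(34, 168)) + a(-12/131, B) = (29115 + (168 - 1*34)) - 351 = (29115 + (168 - 34)) - 351 = (29115 + 134) - 351 = 29249 - 351 = 28898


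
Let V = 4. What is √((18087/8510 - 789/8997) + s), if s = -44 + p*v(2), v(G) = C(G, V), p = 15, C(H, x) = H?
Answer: I*√7791610776194730/25521490 ≈ 3.4587*I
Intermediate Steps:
v(G) = G
s = -14 (s = -44 + 15*2 = -44 + 30 = -14)
√((18087/8510 - 789/8997) + s) = √((18087/8510 - 789/8997) - 14) = √((18087*(1/8510) - 789*1/8997) - 14) = √((18087/8510 - 263/2999) - 14) = √(52004783/25521490 - 14) = √(-305296077/25521490) = I*√7791610776194730/25521490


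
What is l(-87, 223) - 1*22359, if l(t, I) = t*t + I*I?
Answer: 34939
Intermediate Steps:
l(t, I) = I² + t² (l(t, I) = t² + I² = I² + t²)
l(-87, 223) - 1*22359 = (223² + (-87)²) - 1*22359 = (49729 + 7569) - 22359 = 57298 - 22359 = 34939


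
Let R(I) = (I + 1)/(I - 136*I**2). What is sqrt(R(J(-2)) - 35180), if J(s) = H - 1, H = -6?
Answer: I*sqrt(1565588798354)/6671 ≈ 187.56*I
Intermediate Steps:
J(s) = -7 (J(s) = -6 - 1 = -7)
R(I) = (1 + I)/(I - 136*I**2)
sqrt(R(J(-2)) - 35180) = sqrt((-1 - 1*(-7))/((-7)*(-1 + 136*(-7))) - 35180) = sqrt(-(-1 + 7)/(7*(-1 - 952)) - 35180) = sqrt(-1/7*6/(-953) - 35180) = sqrt(-1/7*(-1/953)*6 - 35180) = sqrt(6/6671 - 35180) = sqrt(-234685774/6671) = I*sqrt(1565588798354)/6671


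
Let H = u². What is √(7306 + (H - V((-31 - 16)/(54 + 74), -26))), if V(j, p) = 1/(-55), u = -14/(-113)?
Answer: 3*√31356055005/6215 ≈ 85.475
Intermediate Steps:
u = 14/113 (u = -14*(-1/113) = 14/113 ≈ 0.12389)
V(j, p) = -1/55
H = 196/12769 (H = (14/113)² = 196/12769 ≈ 0.015350)
√(7306 + (H - V((-31 - 16)/(54 + 74), -26))) = √(7306 + (196/12769 - 1*(-1/55))) = √(7306 + (196/12769 + 1/55)) = √(7306 + 23549/702295) = √(5130990819/702295) = 3*√31356055005/6215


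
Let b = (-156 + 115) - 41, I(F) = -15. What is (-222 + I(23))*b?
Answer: 19434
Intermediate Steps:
b = -82 (b = -41 - 41 = -82)
(-222 + I(23))*b = (-222 - 15)*(-82) = -237*(-82) = 19434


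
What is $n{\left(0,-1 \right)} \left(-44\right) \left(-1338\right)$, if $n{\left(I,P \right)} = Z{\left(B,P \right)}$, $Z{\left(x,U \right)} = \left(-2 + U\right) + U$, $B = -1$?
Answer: $-235488$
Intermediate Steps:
$Z{\left(x,U \right)} = -2 + 2 U$
$n{\left(I,P \right)} = -2 + 2 P$
$n{\left(0,-1 \right)} \left(-44\right) \left(-1338\right) = \left(-2 + 2 \left(-1\right)\right) \left(-44\right) \left(-1338\right) = \left(-2 - 2\right) \left(-44\right) \left(-1338\right) = \left(-4\right) \left(-44\right) \left(-1338\right) = 176 \left(-1338\right) = -235488$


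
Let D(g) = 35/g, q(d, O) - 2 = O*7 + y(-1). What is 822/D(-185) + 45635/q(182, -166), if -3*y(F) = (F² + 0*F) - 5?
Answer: -106677399/24332 ≈ -4384.2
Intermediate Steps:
y(F) = 5/3 - F²/3 (y(F) = -((F² + 0*F) - 5)/3 = -((F² + 0) - 5)/3 = -(F² - 5)/3 = -(-5 + F²)/3 = 5/3 - F²/3)
q(d, O) = 10/3 + 7*O (q(d, O) = 2 + (O*7 + (5/3 - ⅓*(-1)²)) = 2 + (7*O + (5/3 - ⅓*1)) = 2 + (7*O + (5/3 - ⅓)) = 2 + (7*O + 4/3) = 2 + (4/3 + 7*O) = 10/3 + 7*O)
822/D(-185) + 45635/q(182, -166) = 822/((35/(-185))) + 45635/(10/3 + 7*(-166)) = 822/((35*(-1/185))) + 45635/(10/3 - 1162) = 822/(-7/37) + 45635/(-3476/3) = 822*(-37/7) + 45635*(-3/3476) = -30414/7 - 136905/3476 = -106677399/24332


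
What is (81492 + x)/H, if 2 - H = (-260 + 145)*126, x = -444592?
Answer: -90775/3623 ≈ -25.055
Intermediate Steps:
H = 14492 (H = 2 - (-260 + 145)*126 = 2 - (-115)*126 = 2 - 1*(-14490) = 2 + 14490 = 14492)
(81492 + x)/H = (81492 - 444592)/14492 = -363100*1/14492 = -90775/3623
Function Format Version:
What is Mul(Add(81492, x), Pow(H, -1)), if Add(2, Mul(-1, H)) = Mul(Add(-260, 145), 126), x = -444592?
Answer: Rational(-90775, 3623) ≈ -25.055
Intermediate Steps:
H = 14492 (H = Add(2, Mul(-1, Mul(Add(-260, 145), 126))) = Add(2, Mul(-1, Mul(-115, 126))) = Add(2, Mul(-1, -14490)) = Add(2, 14490) = 14492)
Mul(Add(81492, x), Pow(H, -1)) = Mul(Add(81492, -444592), Pow(14492, -1)) = Mul(-363100, Rational(1, 14492)) = Rational(-90775, 3623)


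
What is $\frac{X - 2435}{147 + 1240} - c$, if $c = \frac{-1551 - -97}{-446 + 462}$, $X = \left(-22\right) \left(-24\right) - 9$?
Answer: $\frac{993021}{11096} \approx 89.494$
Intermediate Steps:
$X = 519$ ($X = 528 - 9 = 519$)
$c = - \frac{727}{8}$ ($c = \frac{-1551 + 97}{16} = \left(-1454\right) \frac{1}{16} = - \frac{727}{8} \approx -90.875$)
$\frac{X - 2435}{147 + 1240} - c = \frac{519 - 2435}{147 + 1240} - - \frac{727}{8} = - \frac{1916}{1387} + \frac{727}{8} = \frac{993021}{11096}$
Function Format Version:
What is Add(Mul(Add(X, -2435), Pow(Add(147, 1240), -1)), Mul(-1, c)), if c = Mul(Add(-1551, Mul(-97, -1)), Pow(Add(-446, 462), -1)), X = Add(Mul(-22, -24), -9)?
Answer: Rational(993021, 11096) ≈ 89.494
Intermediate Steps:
X = 519 (X = Add(528, -9) = 519)
c = Rational(-727, 8) (c = Mul(Add(-1551, 97), Pow(16, -1)) = Mul(-1454, Rational(1, 16)) = Rational(-727, 8) ≈ -90.875)
Add(Mul(Add(X, -2435), Pow(Add(147, 1240), -1)), Mul(-1, c)) = Add(Mul(Add(519, -2435), Pow(Add(147, 1240), -1)), Mul(-1, Rational(-727, 8))) = Add(Mul(-1916, Pow(1387, -1)), Rational(727, 8)) = Add(Mul(-1916, Rational(1, 1387)), Rational(727, 8)) = Add(Rational(-1916, 1387), Rational(727, 8)) = Rational(993021, 11096)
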